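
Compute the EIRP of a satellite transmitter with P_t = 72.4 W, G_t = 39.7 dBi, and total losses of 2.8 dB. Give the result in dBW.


Pt = 72.4 W = 18.5974 dBW
EIRP = Pt_dBW + Gt - losses = 18.5974 + 39.7 - 2.8 = 55.4974 dBW

55.4974 dBW


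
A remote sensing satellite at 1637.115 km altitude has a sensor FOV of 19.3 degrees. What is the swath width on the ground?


FOV = 19.3 deg = 0.3368485 rad
swath = 2 * alt * tan(FOV/2) = 2 * 1637.115 * tan(0.1684243)
swath = 2 * 1637.115 * 0.1700351
swath = 556.7340 km

556.7340 km


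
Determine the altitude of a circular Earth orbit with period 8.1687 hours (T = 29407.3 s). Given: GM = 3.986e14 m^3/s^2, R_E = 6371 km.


T = 29407.3 s
r = (mu*T^2/(4*pi^2))^(1/3) = (3.986e14 * 29407.3^2 / (4*pi^2))^(1/3)
r = 2.0591878e+07 m = 20591.8779 km
alt = r - R_E = 20591.8779 - 6371 = 14220.8779 km

14220.8779 km


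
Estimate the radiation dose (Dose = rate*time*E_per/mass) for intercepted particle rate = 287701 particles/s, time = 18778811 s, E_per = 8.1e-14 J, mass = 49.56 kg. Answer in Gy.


Total energy deposited = rate * time * E_per
  = 287701 * 18778811 * 8.1e-14 = 0.4376173 J
Dose = E_total / mass = 0.4376173 / 49.56
Dose = 0.00883005 Gy

0.0088 Gy


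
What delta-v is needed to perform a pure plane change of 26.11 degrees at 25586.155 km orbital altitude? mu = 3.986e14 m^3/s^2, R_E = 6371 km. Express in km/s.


r = 31957.1550 km = 3.1957155e+07 m
V = sqrt(mu/r) = 3531.7064 m/s
di = 26.11 deg = 0.4557055 rad
dV = 2*V*sin(di/2) = 2*3531.7064*sin(0.2278527)
dV = 1595.5280 m/s = 1.5955 km/s

1.5955 km/s


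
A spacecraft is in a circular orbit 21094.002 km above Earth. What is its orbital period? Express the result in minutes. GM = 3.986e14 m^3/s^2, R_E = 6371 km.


r = 27465.0020 km = 2.7465002e+07 m
T = 2*pi*sqrt(r^3/mu) = 2*pi*sqrt(2.0717574e+22 / 3.986e14)
T = 45298.1717 s = 754.9695 min

754.9695 minutes


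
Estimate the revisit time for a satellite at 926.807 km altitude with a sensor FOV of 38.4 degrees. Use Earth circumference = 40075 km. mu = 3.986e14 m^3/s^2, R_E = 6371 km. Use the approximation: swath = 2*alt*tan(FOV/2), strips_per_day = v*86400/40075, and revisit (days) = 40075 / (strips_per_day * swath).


swath = 2*926.807*tan(0.3351032) = 645.4967 km
v = sqrt(mu/r) = 7390.4768 m/s = 7.3905 km/s
strips/day = v*86400/40075 = 7.3905*86400/40075 = 15.9336
coverage/day = strips * swath = 15.9336 * 645.4967 = 10285.0567 km
revisit = 40075 / 10285.0567 = 3.8964 days

3.8964 days


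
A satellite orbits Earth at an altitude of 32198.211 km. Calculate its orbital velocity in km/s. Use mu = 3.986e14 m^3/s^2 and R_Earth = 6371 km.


r = R_E + alt = 6371.0 + 32198.211 = 38569.2110 km = 3.8569211e+07 m
v = sqrt(mu/r) = sqrt(3.986e14 / 3.8569211e+07) = 3214.7579 m/s = 3.2148 km/s

3.2148 km/s


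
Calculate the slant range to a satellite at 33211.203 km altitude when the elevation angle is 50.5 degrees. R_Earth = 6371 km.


h = 33211.203 km, el = 50.5 deg
d = -R_E*sin(el) + sqrt((R_E*sin(el))^2 + 2*R_E*h + h^2)
d = -6371.0000*sin(0.8813913) + sqrt((6371.0000*0.7716246)^2 + 2*6371.0000*33211.203 + 33211.203^2)
d = 34458.1897 km

34458.1897 km


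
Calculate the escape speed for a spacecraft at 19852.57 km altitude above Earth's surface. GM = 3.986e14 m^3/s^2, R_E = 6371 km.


r = 6371.0 + 19852.57 = 26223.5700 km = 2.622357e+07 m
v_esc = sqrt(2*mu/r) = sqrt(2*3.986e14 / 2.622357e+07)
v_esc = 5513.6315 m/s = 5.5136 km/s

5.5136 km/s


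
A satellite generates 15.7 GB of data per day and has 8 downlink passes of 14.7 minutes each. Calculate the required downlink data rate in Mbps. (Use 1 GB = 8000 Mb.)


total contact time = 8 * 14.7 * 60 = 7056.0000 s
data = 15.7 GB = 125600.0000 Mb
rate = 125600.0000 / 7056.0000 = 17.8005 Mbps

17.8005 Mbps


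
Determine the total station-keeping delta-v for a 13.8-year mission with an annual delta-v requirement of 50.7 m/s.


dV = rate * years = 50.7 * 13.8
dV = 699.6600 m/s

699.6600 m/s


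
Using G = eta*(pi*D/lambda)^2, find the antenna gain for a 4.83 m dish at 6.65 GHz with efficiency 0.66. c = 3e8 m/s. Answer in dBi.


lambda = c/f = 3e8 / 6.65e+09 = 0.04511278 m
G = eta*(pi*D/lambda)^2 = 0.66*(pi*4.83/0.04511278)^2
G = 74668.7229 (linear)
G = 10*log10(74668.7229) = 48.7314 dBi

48.7314 dBi


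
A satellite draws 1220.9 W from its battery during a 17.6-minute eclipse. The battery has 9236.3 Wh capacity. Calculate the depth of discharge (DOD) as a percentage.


E_used = P * t / 60 = 1220.9 * 17.6 / 60 = 358.1307 Wh
DOD = E_used / E_total * 100 = 358.1307 / 9236.3 * 100
DOD = 3.8774 %

3.8774 %


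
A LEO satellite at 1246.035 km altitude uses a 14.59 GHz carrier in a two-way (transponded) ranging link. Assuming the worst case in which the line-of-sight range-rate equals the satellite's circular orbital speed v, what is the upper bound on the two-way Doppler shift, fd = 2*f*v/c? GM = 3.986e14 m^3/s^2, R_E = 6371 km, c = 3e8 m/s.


r = 7.617035e+06 m
v = sqrt(mu/r) = 7233.9528 m/s (worst-case radial velocity)
f = 14.59 GHz = 1.459e+10 Hz
fd = 2*f*v/c = 2*1.459e+10*7233.9528/3.0e+08
fd = 703622.4770 Hz

703622.4770 Hz


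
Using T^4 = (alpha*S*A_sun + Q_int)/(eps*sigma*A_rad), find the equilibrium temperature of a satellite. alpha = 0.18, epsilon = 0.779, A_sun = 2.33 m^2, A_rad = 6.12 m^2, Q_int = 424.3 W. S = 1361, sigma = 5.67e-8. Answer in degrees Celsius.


Numerator = alpha*S*A_sun + Q_int = 0.18*1361*2.33 + 424.3 = 995.1034 W
Denominator = eps*sigma*A_rad = 0.779*5.67e-8*6.12 = 2.7031612e-07 W/K^4
T^4 = 3.6812581e+09 K^4
T = 246.3197 K = -26.8303 C

-26.8303 degrees Celsius


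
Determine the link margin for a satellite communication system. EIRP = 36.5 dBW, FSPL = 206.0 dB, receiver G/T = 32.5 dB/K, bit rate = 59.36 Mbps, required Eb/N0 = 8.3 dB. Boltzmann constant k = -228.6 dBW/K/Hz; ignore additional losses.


C/N0 = EIRP - FSPL + G/T - k = 36.5 - 206.0 + 32.5 - (-228.6)
C/N0 = 91.6000 dB-Hz
R_b = 59.36 Mbps = 5.936e+07 bps -> 10*log10(R_b) = 77.7349 dB-Hz
Eb/N0 = C/N0 - 10*log10(R_b) = 91.6000 - 77.7349 = 13.8651 dB
Margin = Eb/N0 - Eb/N0_req = 13.8651 - 8.3 = 5.5651 dB (link closes)

5.5651 dB


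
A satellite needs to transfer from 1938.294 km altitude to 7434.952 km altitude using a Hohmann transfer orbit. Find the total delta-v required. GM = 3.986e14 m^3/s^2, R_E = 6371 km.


r1 = 8309.2940 km = 8.309294e+06 m
r2 = 13805.9520 km = 1.3805952e+07 m
dv1 = sqrt(mu/r1)*(sqrt(2*r2/(r1+r2)) - 1) = 813.0064 m/s
dv2 = sqrt(mu/r2)*(1 - sqrt(2*r1/(r1+r2))) = 715.3682 m/s
total dv = |dv1| + |dv2| = 813.0064 + 715.3682 = 1528.3746 m/s = 1.5284 km/s

1.5284 km/s


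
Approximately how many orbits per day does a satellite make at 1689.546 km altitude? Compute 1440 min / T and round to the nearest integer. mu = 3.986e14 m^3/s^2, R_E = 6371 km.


r = 8.060546e+06 m
T = 2*pi*sqrt(r^3/mu) = 7202.0795 s = 120.0347 min
revs/day = 1440 / 120.0347 = 11.9965
Rounded: 12 revolutions per day

12 revolutions per day


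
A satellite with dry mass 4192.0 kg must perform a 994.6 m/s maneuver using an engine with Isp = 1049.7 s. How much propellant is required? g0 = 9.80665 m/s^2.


ve = Isp * g0 = 1049.7 * 9.80665 = 10294.040505 m/s
mass ratio = exp(dv/ve) = exp(994.6/10294.040505) = 1.10144066
m_prop = m_dry * (mr - 1) = 4192.0 * (1.10144066 - 1)
m_prop = 425.2392 kg

425.2392 kg


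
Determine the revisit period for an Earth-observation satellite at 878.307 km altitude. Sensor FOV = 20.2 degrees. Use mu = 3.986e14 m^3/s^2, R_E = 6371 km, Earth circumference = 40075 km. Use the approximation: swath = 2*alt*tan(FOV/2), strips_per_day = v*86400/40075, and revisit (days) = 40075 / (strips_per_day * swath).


swath = 2*878.307*tan(0.1762783) = 312.9006 km
v = sqrt(mu/r) = 7415.1579 m/s = 7.4152 km/s
strips/day = v*86400/40075 = 7.4152*86400/40075 = 15.9868
coverage/day = strips * swath = 15.9868 * 312.9006 = 5002.2688 km
revisit = 40075 / 5002.2688 = 8.0114 days

8.0114 days


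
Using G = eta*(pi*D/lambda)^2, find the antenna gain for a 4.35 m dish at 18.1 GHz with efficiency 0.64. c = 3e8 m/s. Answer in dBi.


lambda = c/f = 3e8 / 1.81e+10 = 0.01657459 m
G = eta*(pi*D/lambda)^2 = 0.64*(pi*4.35/0.01657459)^2
G = 435083.7605 (linear)
G = 10*log10(435083.7605) = 56.3857 dBi

56.3857 dBi


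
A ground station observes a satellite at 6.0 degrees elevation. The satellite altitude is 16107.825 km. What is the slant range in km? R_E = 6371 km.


h = 16107.825 km, el = 6.0 deg
d = -R_E*sin(el) + sqrt((R_E*sin(el))^2 + 2*R_E*h + h^2)
d = -6371.0000*sin(0.1047198) + sqrt((6371.0000*0.1045285)^2 + 2*6371.0000*16107.825 + 16107.825^2)
d = 20901.4186 km

20901.4186 km


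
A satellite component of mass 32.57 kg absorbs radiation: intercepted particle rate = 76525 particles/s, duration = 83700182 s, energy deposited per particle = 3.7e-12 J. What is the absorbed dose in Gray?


Total energy deposited = rate * time * E_per
  = 76525 * 83700182 * 3.7e-12 = 23.6991 J
Dose = E_total / mass = 23.6991 / 32.57
Dose = 0.7276352 Gy

0.7276 Gy


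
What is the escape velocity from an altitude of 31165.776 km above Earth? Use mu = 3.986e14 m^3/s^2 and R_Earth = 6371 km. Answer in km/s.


r = 6371.0 + 31165.776 = 37536.7760 km = 3.7536776e+07 m
v_esc = sqrt(2*mu/r) = sqrt(2*3.986e14 / 3.7536776e+07)
v_esc = 4608.4530 m/s = 4.6085 km/s

4.6085 km/s


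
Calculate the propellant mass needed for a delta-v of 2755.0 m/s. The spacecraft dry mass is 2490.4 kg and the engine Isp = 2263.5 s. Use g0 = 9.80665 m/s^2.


ve = Isp * g0 = 2263.5 * 9.80665 = 22197.352275 m/s
mass ratio = exp(dv/ve) = exp(2755.0/22197.352275) = 1.13214482
m_prop = m_dry * (mr - 1) = 2490.4 * (1.13214482 - 1)
m_prop = 329.0935 kg

329.0935 kg


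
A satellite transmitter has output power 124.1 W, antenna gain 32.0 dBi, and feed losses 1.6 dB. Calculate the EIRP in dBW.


Pt = 124.1 W = 20.9377 dBW
EIRP = Pt_dBW + Gt - losses = 20.9377 + 32.0 - 1.6 = 51.3377 dBW

51.3377 dBW


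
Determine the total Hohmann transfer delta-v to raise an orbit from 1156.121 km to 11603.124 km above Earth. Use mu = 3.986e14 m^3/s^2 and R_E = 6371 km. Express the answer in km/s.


r1 = 7527.1210 km = 7.527121e+06 m
r2 = 17974.1240 km = 1.7974124e+07 m
dv1 = sqrt(mu/r1)*(sqrt(2*r2/(r1+r2)) - 1) = 1362.9422 m/s
dv2 = sqrt(mu/r2)*(1 - sqrt(2*r1/(r1+r2))) = 1090.9664 m/s
total dv = |dv1| + |dv2| = 1362.9422 + 1090.9664 = 2453.9086 m/s = 2.4539 km/s

2.4539 km/s


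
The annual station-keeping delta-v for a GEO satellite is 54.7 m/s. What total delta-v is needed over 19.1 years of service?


dV = rate * years = 54.7 * 19.1
dV = 1044.7700 m/s

1044.7700 m/s


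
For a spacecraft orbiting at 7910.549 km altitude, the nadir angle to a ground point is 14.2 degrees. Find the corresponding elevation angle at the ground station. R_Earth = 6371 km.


r = R_E + alt = 14281.5490 km
Law of sines in the satellite / Earth-center / ground-point triangle:
  sin(nadir)/R_E = sin(90 + el)/r  =>  cos(el) = (r/R_E)*sin(nadir)
cos(el) = (14281.5490 / 6371.0000) * sin(14.2 deg) = 0.5498932
el = arccos(0.5498932) = 56.6403 deg
(Earth-central angle = 90 - nadir - el = 19.1597 deg)

56.6403 degrees


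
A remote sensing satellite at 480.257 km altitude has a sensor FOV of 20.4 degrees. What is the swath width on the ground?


FOV = 20.4 deg = 0.3560472 rad
swath = 2 * alt * tan(FOV/2) = 2 * 480.257 * tan(0.1780236)
swath = 2 * 480.257 * 0.1799284
swath = 172.8237 km

172.8237 km


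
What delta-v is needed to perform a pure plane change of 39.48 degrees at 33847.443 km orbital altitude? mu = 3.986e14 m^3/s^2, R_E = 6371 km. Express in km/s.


r = 40218.4430 km = 4.0218443e+07 m
V = sqrt(mu/r) = 3148.1544 m/s
di = 39.48 deg = 0.689056 rad
dV = 2*V*sin(di/2) = 2*3148.1544*sin(0.344528)
dV = 2126.5937 m/s = 2.1266 km/s

2.1266 km/s


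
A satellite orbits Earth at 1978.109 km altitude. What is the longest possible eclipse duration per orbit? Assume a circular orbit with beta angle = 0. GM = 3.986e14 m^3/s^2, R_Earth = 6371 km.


r = 8349.1090 km
T = 126.5378 min
Eclipse fraction = arcsin(R_E/r)/pi = arcsin(6371.0000/8349.1090)/pi
= arcsin(0.7630754)/pi = 0.2763115
Eclipse duration = 0.2763115 * 126.5378 = 34.9638 min

34.9638 minutes


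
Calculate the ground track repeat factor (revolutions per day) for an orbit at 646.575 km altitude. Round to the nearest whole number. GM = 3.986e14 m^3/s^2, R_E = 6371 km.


r = 7.017575e+06 m
T = 2*pi*sqrt(r^3/mu) = 5850.4843 s = 97.5081 min
revs/day = 1440 / 97.5081 = 14.7680
Rounded: 15 revolutions per day

15 revolutions per day


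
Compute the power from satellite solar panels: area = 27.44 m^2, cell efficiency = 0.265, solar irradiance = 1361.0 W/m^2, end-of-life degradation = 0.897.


P = area * eta * S * degradation
P = 27.44 * 0.265 * 1361.0 * 0.897
P = 8877.2929 W

8877.2929 W


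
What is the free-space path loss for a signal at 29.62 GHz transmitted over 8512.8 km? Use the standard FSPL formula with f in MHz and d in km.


f = 29.62 GHz = 29620.0000 MHz
d = 8512.8 km
FSPL = 32.44 + 20*log10(29620.0000) + 20*log10(8512.8)
FSPL = 32.44 + 89.4317 + 78.6014
FSPL = 200.4731 dB

200.4731 dB


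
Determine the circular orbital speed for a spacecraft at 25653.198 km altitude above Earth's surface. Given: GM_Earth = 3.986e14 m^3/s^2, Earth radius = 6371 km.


r = R_E + alt = 6371.0 + 25653.198 = 32024.1980 km = 3.2024198e+07 m
v = sqrt(mu/r) = sqrt(3.986e14 / 3.2024198e+07) = 3528.0076 m/s = 3.5280 km/s

3.5280 km/s


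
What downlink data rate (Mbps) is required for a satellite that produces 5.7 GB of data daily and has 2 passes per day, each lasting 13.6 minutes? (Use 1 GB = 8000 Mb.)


total contact time = 2 * 13.6 * 60 = 1632.0000 s
data = 5.7 GB = 45600.0000 Mb
rate = 45600.0000 / 1632.0000 = 27.9412 Mbps

27.9412 Mbps


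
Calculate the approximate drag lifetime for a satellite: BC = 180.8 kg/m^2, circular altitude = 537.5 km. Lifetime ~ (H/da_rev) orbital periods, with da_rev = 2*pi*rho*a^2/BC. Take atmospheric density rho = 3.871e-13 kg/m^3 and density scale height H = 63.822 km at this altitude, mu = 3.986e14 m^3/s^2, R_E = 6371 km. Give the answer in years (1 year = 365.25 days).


a = R_E + alt = 6908.5000 km = 6.9085e+06 m
da_rev = 2*pi*rho*a^2/BC = 2*pi*3.871e-13*(6.9085e+06)^2/180.8 = 0.64205486 m per revolution
N = H/da_rev = 63822.0000 m / 0.64205486 m = 99402.7209 revolutions
P = 2*pi*sqrt(a^3/mu) = 5714.6135 s
lifetime = N*P = 99402.7209 * 5714.6135 = 5.6804813e+08 s = 6574.6312 days
years = 6574.6312 / 365.25 = 18.0004 years

18.0004 years


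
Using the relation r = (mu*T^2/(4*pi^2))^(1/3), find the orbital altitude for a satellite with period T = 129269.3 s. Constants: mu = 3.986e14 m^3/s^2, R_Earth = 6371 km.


T = 129269.3 s
r = (mu*T^2/(4*pi^2))^(1/3) = (3.986e14 * 129269.3^2 / (4*pi^2))^(1/3)
r = 5.5257273e+07 m = 55257.2733 km
alt = r - R_E = 55257.2733 - 6371 = 48886.2733 km

48886.2733 km


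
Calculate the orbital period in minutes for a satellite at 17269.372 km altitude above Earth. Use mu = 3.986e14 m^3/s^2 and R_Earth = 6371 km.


r = 23640.3720 km = 2.3640372e+07 m
T = 2*pi*sqrt(r^3/mu) = 2*pi*sqrt(1.3211828e+22 / 3.986e14)
T = 36173.6790 s = 602.8947 min

602.8947 minutes


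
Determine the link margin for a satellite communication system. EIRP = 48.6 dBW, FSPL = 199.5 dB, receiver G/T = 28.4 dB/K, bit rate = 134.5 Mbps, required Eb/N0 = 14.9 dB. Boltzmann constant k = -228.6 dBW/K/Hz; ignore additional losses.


C/N0 = EIRP - FSPL + G/T - k = 48.6 - 199.5 + 28.4 - (-228.6)
C/N0 = 106.1000 dB-Hz
R_b = 134.5 Mbps = 1.345e+08 bps -> 10*log10(R_b) = 81.2872 dB-Hz
Eb/N0 = C/N0 - 10*log10(R_b) = 106.1000 - 81.2872 = 24.8128 dB
Margin = Eb/N0 - Eb/N0_req = 24.8128 - 14.9 = 9.9128 dB (link closes)

9.9128 dB


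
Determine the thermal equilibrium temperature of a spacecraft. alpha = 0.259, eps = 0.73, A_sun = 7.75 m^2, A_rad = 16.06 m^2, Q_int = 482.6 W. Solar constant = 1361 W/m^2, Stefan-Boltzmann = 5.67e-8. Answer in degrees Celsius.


Numerator = alpha*S*A_sun + Q_int = 0.259*1361*7.75 + 482.6 = 3214.4673 W
Denominator = eps*sigma*A_rad = 0.73*5.67e-8*16.06 = 6.6473946e-07 W/K^4
T^4 = 4.8356799e+09 K^4
T = 263.7026 K = -9.4474 C

-9.4474 degrees Celsius


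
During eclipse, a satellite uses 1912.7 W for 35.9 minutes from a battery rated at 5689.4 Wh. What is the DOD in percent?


E_used = P * t / 60 = 1912.7 * 35.9 / 60 = 1144.4322 Wh
DOD = E_used / E_total * 100 = 1144.4322 / 5689.4 * 100
DOD = 20.1152 %

20.1152 %


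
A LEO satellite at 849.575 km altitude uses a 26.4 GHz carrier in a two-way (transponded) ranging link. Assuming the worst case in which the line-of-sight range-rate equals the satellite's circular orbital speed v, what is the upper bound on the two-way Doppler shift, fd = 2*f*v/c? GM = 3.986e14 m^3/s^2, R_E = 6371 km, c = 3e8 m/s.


r = 7.220575e+06 m
v = sqrt(mu/r) = 7429.8964 m/s (worst-case radial velocity)
f = 26.4 GHz = 2.64e+10 Hz
fd = 2*f*v/c = 2*2.64e+10*7429.8964/3.0e+08
fd = 1.3076618e+06 Hz

1.3077e+06 Hz


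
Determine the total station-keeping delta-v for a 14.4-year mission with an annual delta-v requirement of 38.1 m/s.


dV = rate * years = 38.1 * 14.4
dV = 548.6400 m/s

548.6400 m/s


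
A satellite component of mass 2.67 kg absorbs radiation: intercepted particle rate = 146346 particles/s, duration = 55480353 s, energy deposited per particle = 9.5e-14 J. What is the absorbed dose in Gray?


Total energy deposited = rate * time * E_per
  = 146346 * 55480353 * 9.5e-14 = 0.7713361 J
Dose = E_total / mass = 0.7713361 / 2.67
Dose = 0.2888899 Gy

0.2889 Gy


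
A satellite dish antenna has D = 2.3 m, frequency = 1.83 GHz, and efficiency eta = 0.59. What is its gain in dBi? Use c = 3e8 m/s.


lambda = c/f = 3e8 / 1.83e+09 = 0.1639344 m
G = eta*(pi*D/lambda)^2 = 0.59*(pi*2.3/0.1639344)^2
G = 1146.2177 (linear)
G = 10*log10(1146.2177) = 30.5927 dBi

30.5927 dBi


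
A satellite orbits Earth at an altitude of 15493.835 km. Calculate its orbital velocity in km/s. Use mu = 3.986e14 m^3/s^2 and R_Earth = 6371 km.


r = R_E + alt = 6371.0 + 15493.835 = 21864.8350 km = 2.1864835e+07 m
v = sqrt(mu/r) = sqrt(3.986e14 / 2.1864835e+07) = 4269.6821 m/s = 4.2697 km/s

4.2697 km/s


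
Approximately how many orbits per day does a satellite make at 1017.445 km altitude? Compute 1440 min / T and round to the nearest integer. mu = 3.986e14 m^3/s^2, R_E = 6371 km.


r = 7.388445e+06 m
T = 2*pi*sqrt(r^3/mu) = 6320.3450 s = 105.3391 min
revs/day = 1440 / 105.3391 = 13.6701
Rounded: 14 revolutions per day

14 revolutions per day


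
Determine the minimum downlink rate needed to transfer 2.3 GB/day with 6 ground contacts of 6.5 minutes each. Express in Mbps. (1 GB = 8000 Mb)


total contact time = 6 * 6.5 * 60 = 2340.0000 s
data = 2.3 GB = 18400.0000 Mb
rate = 18400.0000 / 2340.0000 = 7.8632 Mbps

7.8632 Mbps


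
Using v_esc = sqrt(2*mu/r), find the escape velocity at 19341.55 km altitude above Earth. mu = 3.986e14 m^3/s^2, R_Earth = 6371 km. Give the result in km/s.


r = 6371.0 + 19341.55 = 25712.5500 km = 2.571255e+07 m
v_esc = sqrt(2*mu/r) = sqrt(2*3.986e14 / 2.571255e+07)
v_esc = 5568.1518 m/s = 5.5682 km/s

5.5682 km/s


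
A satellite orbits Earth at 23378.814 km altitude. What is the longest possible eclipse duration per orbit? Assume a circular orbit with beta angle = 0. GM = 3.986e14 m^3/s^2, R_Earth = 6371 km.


r = 29749.8140 km
T = 851.1113 min
Eclipse fraction = arcsin(R_E/r)/pi = arcsin(6371.0000/29749.8140)/pi
= arcsin(0.2141526)/pi = 0.06869898
Eclipse duration = 0.06869898 * 851.1113 = 58.4705 min

58.4705 minutes


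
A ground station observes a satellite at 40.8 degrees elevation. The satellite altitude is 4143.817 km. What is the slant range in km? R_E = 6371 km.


h = 4143.817 km, el = 40.8 deg
d = -R_E*sin(el) + sqrt((R_E*sin(el))^2 + 2*R_E*h + h^2)
d = -6371.0000*sin(0.7120943) + sqrt((6371.0000*0.6534206)^2 + 2*6371.0000*4143.817 + 4143.817^2)
d = 5180.6020 km

5180.6020 km


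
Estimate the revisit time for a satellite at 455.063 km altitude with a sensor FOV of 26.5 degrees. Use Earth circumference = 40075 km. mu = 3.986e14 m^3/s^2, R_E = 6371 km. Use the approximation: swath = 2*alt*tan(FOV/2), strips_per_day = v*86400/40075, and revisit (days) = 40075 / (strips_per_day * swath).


swath = 2*455.063*tan(0.2312561) = 214.3062 km
v = sqrt(mu/r) = 7641.5859 m/s = 7.6416 km/s
strips/day = v*86400/40075 = 7.6416*86400/40075 = 16.4749
coverage/day = strips * swath = 16.4749 * 214.3062 = 3530.6812 km
revisit = 40075 / 3530.6812 = 11.3505 days

11.3505 days


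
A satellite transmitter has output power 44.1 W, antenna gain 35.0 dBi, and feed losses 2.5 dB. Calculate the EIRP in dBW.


Pt = 44.1 W = 16.4444 dBW
EIRP = Pt_dBW + Gt - losses = 16.4444 + 35.0 - 2.5 = 48.9444 dBW

48.9444 dBW


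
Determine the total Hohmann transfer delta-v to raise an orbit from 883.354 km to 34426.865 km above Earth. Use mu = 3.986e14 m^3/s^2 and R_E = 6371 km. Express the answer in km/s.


r1 = 7254.3540 km = 7.254354e+06 m
r2 = 40797.8650 km = 4.0797865e+07 m
dv1 = sqrt(mu/r1)*(sqrt(2*r2/(r1+r2)) - 1) = 2246.7356 m/s
dv2 = sqrt(mu/r2)*(1 - sqrt(2*r1/(r1+r2))) = 1408.1761 m/s
total dv = |dv1| + |dv2| = 2246.7356 + 1408.1761 = 3654.9118 m/s = 3.6549 km/s

3.6549 km/s


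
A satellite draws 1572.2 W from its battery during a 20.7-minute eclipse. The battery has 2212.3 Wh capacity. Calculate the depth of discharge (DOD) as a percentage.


E_used = P * t / 60 = 1572.2 * 20.7 / 60 = 542.4090 Wh
DOD = E_used / E_total * 100 = 542.4090 / 2212.3 * 100
DOD = 24.5179 %

24.5179 %


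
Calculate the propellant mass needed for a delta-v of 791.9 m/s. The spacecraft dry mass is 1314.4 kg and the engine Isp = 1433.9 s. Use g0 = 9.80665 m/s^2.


ve = Isp * g0 = 1433.9 * 9.80665 = 14061.755435 m/s
mass ratio = exp(dv/ve) = exp(791.9/14061.755435) = 1.05793180
m_prop = m_dry * (mr - 1) = 1314.4 * (1.05793180 - 1)
m_prop = 76.1456 kg

76.1456 kg


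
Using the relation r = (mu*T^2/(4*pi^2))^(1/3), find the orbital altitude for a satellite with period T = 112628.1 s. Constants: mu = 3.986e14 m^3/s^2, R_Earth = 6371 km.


T = 112628.1 s
r = (mu*T^2/(4*pi^2))^(1/3) = (3.986e14 * 112628.1^2 / (4*pi^2))^(1/3)
r = 5.0406943e+07 m = 50406.9428 km
alt = r - R_E = 50406.9428 - 6371 = 44035.9428 km

44035.9428 km


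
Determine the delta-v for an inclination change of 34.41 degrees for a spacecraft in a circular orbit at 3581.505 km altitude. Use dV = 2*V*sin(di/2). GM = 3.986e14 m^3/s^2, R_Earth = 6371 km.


r = 9952.5050 km = 9.952505e+06 m
V = sqrt(mu/r) = 6328.5242 m/s
di = 34.41 deg = 0.6005678 rad
dV = 2*V*sin(di/2) = 2*6328.5242*sin(0.3002839)
dV = 3743.8462 m/s = 3.7438 km/s

3.7438 km/s


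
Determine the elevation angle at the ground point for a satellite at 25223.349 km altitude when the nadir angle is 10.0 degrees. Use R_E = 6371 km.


r = R_E + alt = 31594.3490 km
Law of sines in the satellite / Earth-center / ground-point triangle:
  sin(nadir)/R_E = sin(90 + el)/r  =>  cos(el) = (r/R_E)*sin(nadir)
cos(el) = (31594.3490 / 6371.0000) * sin(10.0 deg) = 0.8611366
el = arccos(0.8611366) = 30.5556 deg
(Earth-central angle = 90 - nadir - el = 49.4444 deg)

30.5556 degrees


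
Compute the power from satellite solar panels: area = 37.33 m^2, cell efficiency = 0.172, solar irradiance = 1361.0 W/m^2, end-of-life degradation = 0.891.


P = area * eta * S * degradation
P = 37.33 * 0.172 * 1361.0 * 0.891
P = 7786.1410 W

7786.1410 W


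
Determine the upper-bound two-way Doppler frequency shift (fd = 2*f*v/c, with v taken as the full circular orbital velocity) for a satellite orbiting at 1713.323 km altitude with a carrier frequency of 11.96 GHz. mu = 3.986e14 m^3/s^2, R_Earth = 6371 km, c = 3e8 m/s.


r = 8.084323e+06 m
v = sqrt(mu/r) = 7021.7735 m/s (worst-case radial velocity)
f = 11.96 GHz = 1.196e+10 Hz
fd = 2*f*v/c = 2*1.196e+10*7021.7735/3.0e+08
fd = 559869.4100 Hz

559869.4100 Hz


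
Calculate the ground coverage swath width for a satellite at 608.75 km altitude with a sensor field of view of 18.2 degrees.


FOV = 18.2 deg = 0.3176499 rad
swath = 2 * alt * tan(FOV/2) = 2 * 608.75 * tan(0.158825)
swath = 2 * 608.75 * 0.160174
swath = 195.0119 km

195.0119 km


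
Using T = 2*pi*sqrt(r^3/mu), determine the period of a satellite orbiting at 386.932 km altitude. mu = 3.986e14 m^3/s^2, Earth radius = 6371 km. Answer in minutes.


r = 6757.9320 km = 6.757932e+06 m
T = 2*pi*sqrt(r^3/mu) = 2*pi*sqrt(3.0863235e+20 / 3.986e14)
T = 5528.8136 s = 92.1469 min

92.1469 minutes


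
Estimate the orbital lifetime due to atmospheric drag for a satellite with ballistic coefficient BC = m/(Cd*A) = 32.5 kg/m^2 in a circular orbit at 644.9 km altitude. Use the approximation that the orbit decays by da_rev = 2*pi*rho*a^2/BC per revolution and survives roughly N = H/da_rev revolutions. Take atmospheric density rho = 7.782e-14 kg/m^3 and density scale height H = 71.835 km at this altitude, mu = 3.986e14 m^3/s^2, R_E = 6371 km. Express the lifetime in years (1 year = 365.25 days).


a = R_E + alt = 7015.9000 km = 7.0159e+06 m
da_rev = 2*pi*rho*a^2/BC = 2*pi*7.782e-14*(7.0159e+06)^2/32.5 = 0.740550218 m per revolution
N = H/da_rev = 71835.0000 m / 0.740550218 m = 97002.1995 revolutions
P = 2*pi*sqrt(a^3/mu) = 5848.3897 s
lifetime = N*P = 97002.1995 * 5848.3897 = 5.6730667e+08 s = 6566.0494 days
years = 6566.0494 / 365.25 = 17.9769 years

17.9769 years


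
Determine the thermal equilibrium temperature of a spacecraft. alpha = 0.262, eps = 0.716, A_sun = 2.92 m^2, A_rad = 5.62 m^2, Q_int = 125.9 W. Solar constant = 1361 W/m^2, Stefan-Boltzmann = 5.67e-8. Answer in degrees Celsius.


Numerator = alpha*S*A_sun + Q_int = 0.262*1361*2.92 + 125.9 = 1167.1194 W
Denominator = eps*sigma*A_rad = 0.716*5.67e-8*5.62 = 2.2815626e-07 W/K^4
T^4 = 5.115439e+09 K^4
T = 267.4365 K = -5.7135 C

-5.7135 degrees Celsius


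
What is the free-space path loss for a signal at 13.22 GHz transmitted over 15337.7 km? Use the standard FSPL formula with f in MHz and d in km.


f = 13.22 GHz = 13220.0000 MHz
d = 15337.7 km
FSPL = 32.44 + 20*log10(13220.0000) + 20*log10(15337.7)
FSPL = 32.44 + 82.4246 + 83.7152
FSPL = 198.5798 dB

198.5798 dB


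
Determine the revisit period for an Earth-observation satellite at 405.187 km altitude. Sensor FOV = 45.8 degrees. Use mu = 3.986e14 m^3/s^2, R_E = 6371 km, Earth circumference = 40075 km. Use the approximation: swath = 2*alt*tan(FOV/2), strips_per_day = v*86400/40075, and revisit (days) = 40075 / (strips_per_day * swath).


swath = 2*405.187*tan(0.3996804) = 342.3154 km
v = sqrt(mu/r) = 7669.6572 m/s = 7.6697 km/s
strips/day = v*86400/40075 = 7.6697*86400/40075 = 16.5355
coverage/day = strips * swath = 16.5355 * 342.3154 = 5660.3408 km
revisit = 40075 / 5660.3408 = 7.0800 days

7.0800 days


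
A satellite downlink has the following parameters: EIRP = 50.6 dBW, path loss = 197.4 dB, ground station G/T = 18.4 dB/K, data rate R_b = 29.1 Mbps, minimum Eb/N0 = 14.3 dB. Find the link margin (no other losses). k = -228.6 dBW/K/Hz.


C/N0 = EIRP - FSPL + G/T - k = 50.6 - 197.4 + 18.4 - (-228.6)
C/N0 = 100.2000 dB-Hz
R_b = 29.1 Mbps = 2.91e+07 bps -> 10*log10(R_b) = 74.6389 dB-Hz
Eb/N0 = C/N0 - 10*log10(R_b) = 100.2000 - 74.6389 = 25.5611 dB
Margin = Eb/N0 - Eb/N0_req = 25.5611 - 14.3 = 11.2611 dB (link closes)

11.2611 dB


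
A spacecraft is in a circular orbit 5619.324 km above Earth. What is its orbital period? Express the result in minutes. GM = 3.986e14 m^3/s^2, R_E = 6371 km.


r = 11990.3240 km = 1.1990324e+07 m
T = 2*pi*sqrt(r^3/mu) = 2*pi*sqrt(1.7238233e+21 / 3.986e14)
T = 13066.4496 s = 217.7742 min

217.7742 minutes


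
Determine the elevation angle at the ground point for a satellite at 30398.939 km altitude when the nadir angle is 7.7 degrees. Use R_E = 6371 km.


r = R_E + alt = 36769.9390 km
Law of sines in the satellite / Earth-center / ground-point triangle:
  sin(nadir)/R_E = sin(90 + el)/r  =>  cos(el) = (r/R_E)*sin(nadir)
cos(el) = (36769.9390 / 6371.0000) * sin(7.7 deg) = 0.7732952
el = arccos(0.7732952) = 39.3493 deg
(Earth-central angle = 90 - nadir - el = 42.9507 deg)

39.3493 degrees


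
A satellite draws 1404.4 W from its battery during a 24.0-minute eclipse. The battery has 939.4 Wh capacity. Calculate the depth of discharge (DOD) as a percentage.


E_used = P * t / 60 = 1404.4 * 24.0 / 60 = 561.7600 Wh
DOD = E_used / E_total * 100 = 561.7600 / 939.4 * 100
DOD = 59.7999 %

59.7999 %


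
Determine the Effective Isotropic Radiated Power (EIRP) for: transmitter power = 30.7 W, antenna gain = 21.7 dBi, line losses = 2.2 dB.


Pt = 30.7 W = 14.8714 dBW
EIRP = Pt_dBW + Gt - losses = 14.8714 + 21.7 - 2.2 = 34.3714 dBW

34.3714 dBW


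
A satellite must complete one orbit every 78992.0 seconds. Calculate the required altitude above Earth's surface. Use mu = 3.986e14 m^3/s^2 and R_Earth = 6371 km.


T = 78992.0 s
r = (mu*T^2/(4*pi^2))^(1/3) = (3.986e14 * 78992.0^2 / (4*pi^2))^(1/3)
r = 3.9790671e+07 m = 39790.6707 km
alt = r - R_E = 39790.6707 - 6371 = 33419.6707 km

33419.6707 km


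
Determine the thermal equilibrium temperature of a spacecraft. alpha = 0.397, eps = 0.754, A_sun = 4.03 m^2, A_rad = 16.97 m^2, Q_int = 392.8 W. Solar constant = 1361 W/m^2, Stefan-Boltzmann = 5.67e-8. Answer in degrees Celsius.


Numerator = alpha*S*A_sun + Q_int = 0.397*1361*4.03 + 392.8 = 2570.2775 W
Denominator = eps*sigma*A_rad = 0.754*5.67e-8*16.97 = 7.2549805e-07 W/K^4
T^4 = 3.5427766e+09 K^4
T = 243.9697 K = -29.1803 C

-29.1803 degrees Celsius


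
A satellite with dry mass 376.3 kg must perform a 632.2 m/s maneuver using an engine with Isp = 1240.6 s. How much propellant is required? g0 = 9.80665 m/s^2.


ve = Isp * g0 = 1240.6 * 9.80665 = 12166.129990 m/s
mass ratio = exp(dv/ve) = exp(632.2/12166.129990) = 1.05333775
m_prop = m_dry * (mr - 1) = 376.3 * (1.05333775 - 1)
m_prop = 20.0710 kg

20.0710 kg


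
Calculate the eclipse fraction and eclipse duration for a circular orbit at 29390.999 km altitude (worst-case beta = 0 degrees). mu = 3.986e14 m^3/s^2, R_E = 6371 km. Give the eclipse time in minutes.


r = 35761.9990 km
T = 1121.7411 min
Eclipse fraction = arcsin(R_E/r)/pi = arcsin(6371.0000/35761.9990)/pi
= arcsin(0.17815)/pi = 0.05701123
Eclipse duration = 0.05701123 * 1121.7411 = 63.9518 min

63.9518 minutes


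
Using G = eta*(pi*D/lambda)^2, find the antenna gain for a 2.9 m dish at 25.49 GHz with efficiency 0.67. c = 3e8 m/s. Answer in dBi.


lambda = c/f = 3e8 / 2.549e+10 = 0.01176932 m
G = eta*(pi*D/lambda)^2 = 0.67*(pi*2.9/0.01176932)^2
G = 401483.5036 (linear)
G = 10*log10(401483.5036) = 56.0367 dBi

56.0367 dBi


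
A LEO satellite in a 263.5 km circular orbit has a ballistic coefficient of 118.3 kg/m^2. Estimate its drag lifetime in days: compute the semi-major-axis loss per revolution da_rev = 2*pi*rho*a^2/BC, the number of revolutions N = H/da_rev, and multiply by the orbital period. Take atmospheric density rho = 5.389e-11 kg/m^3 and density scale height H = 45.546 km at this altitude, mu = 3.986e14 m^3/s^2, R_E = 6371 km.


a = R_E + alt = 6634.5000 km = 6.6345e+06 m
da_rev = 2*pi*rho*a^2/BC = 2*pi*5.389e-11*(6.6345e+06)^2/118.3 = 125.985251 m per revolution
N = H/da_rev = 45546.0000 m / 125.985251 m = 361.5185 revolutions
P = 2*pi*sqrt(a^3/mu) = 5378.0337 s
lifetime = N*P = 361.5185 * 5378.0337 = 1.9442587e+06 s = 22.5030 days

22.5030 days


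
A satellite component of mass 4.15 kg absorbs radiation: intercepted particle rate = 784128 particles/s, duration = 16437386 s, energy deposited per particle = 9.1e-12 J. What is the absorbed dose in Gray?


Total energy deposited = rate * time * E_per
  = 784128 * 16437386 * 9.1e-12 = 117.2900 J
Dose = E_total / mass = 117.2900 / 4.15
Dose = 28.2627 Gy

28.2627 Gy


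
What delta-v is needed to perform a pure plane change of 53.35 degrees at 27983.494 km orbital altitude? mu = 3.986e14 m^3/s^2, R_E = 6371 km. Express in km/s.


r = 34354.4940 km = 3.4354494e+07 m
V = sqrt(mu/r) = 3406.2527 m/s
di = 53.35 deg = 0.9311332 rad
dV = 2*V*sin(di/2) = 2*3406.2527*sin(0.4655666)
dV = 3058.3323 m/s = 3.0583 km/s

3.0583 km/s


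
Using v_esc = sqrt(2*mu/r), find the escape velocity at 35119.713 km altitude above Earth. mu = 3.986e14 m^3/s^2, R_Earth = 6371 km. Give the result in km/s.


r = 6371.0 + 35119.713 = 41490.7130 km = 4.1490713e+07 m
v_esc = sqrt(2*mu/r) = sqrt(2*3.986e14 / 4.1490713e+07)
v_esc = 4383.3707 m/s = 4.3834 km/s

4.3834 km/s


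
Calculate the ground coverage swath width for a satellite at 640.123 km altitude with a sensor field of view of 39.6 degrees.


FOV = 39.6 deg = 0.6911504 rad
swath = 2 * alt * tan(FOV/2) = 2 * 640.123 * tan(0.3455752)
swath = 2 * 640.123 * 0.3600222
swath = 460.9169 km

460.9169 km


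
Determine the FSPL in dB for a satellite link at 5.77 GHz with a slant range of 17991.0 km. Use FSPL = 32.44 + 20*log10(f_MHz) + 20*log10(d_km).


f = 5.77 GHz = 5770.0000 MHz
d = 17991.0 km
FSPL = 32.44 + 20*log10(5770.0000) + 20*log10(17991.0)
FSPL = 32.44 + 75.2235 + 85.1011
FSPL = 192.7646 dB

192.7646 dB


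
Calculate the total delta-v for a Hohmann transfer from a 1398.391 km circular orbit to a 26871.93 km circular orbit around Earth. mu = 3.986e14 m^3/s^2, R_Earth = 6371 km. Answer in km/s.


r1 = 7769.3910 km = 7.769391e+06 m
r2 = 33242.9300 km = 3.324293e+07 m
dv1 = sqrt(mu/r1)*(sqrt(2*r2/(r1+r2)) - 1) = 1957.0701 m/s
dv2 = sqrt(mu/r2)*(1 - sqrt(2*r1/(r1+r2))) = 1331.3067 m/s
total dv = |dv1| + |dv2| = 1957.0701 + 1331.3067 = 3288.3768 m/s = 3.2884 km/s

3.2884 km/s


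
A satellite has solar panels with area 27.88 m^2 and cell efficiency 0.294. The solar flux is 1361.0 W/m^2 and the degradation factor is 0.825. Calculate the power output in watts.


P = area * eta * S * degradation
P = 27.88 * 0.294 * 1361.0 * 0.825
P = 9203.4821 W

9203.4821 W


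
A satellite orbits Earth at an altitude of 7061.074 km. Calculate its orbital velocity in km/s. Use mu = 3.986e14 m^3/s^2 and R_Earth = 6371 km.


r = R_E + alt = 6371.0 + 7061.074 = 13432.0740 km = 1.3432074e+07 m
v = sqrt(mu/r) = sqrt(3.986e14 / 1.3432074e+07) = 5447.4984 m/s = 5.4475 km/s

5.4475 km/s


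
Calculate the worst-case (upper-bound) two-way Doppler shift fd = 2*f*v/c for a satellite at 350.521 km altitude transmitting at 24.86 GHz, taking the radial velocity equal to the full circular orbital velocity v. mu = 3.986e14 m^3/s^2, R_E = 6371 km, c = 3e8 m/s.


r = 6.721521e+06 m
v = sqrt(mu/r) = 7700.7827 m/s (worst-case radial velocity)
f = 24.86 GHz = 2.486e+10 Hz
fd = 2*f*v/c = 2*2.486e+10*7700.7827/3.0e+08
fd = 1.2762764e+06 Hz

1.2763e+06 Hz


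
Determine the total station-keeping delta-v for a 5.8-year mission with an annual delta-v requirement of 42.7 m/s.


dV = rate * years = 42.7 * 5.8
dV = 247.6600 m/s

247.6600 m/s


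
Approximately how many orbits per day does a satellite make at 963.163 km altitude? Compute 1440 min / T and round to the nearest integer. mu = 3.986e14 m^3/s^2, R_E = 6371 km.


r = 7.334163e+06 m
T = 2*pi*sqrt(r^3/mu) = 6250.8209 s = 104.1803 min
revs/day = 1440 / 104.1803 = 13.8222
Rounded: 14 revolutions per day

14 revolutions per day


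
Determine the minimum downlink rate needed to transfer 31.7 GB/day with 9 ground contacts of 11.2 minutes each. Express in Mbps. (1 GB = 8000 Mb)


total contact time = 9 * 11.2 * 60 = 6048.0000 s
data = 31.7 GB = 253600.0000 Mb
rate = 253600.0000 / 6048.0000 = 41.9312 Mbps

41.9312 Mbps


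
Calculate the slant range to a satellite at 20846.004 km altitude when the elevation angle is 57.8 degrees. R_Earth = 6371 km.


h = 20846.004 km, el = 57.8 deg
d = -R_E*sin(el) + sqrt((R_E*sin(el))^2 + 2*R_E*h + h^2)
d = -6371.0000*sin(1.0088) + sqrt((6371.0000*0.8461932)^2 + 2*6371.0000*20846.004 + 20846.004^2)
d = 21613.3398 km

21613.3398 km


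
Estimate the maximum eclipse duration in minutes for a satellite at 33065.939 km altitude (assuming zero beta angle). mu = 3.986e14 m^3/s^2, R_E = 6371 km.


r = 39436.9390 km
T = 1299.0168 min
Eclipse fraction = arcsin(R_E/r)/pi = arcsin(6371.0000/39436.9390)/pi
= arcsin(0.161549)/pi = 0.051649
Eclipse duration = 0.051649 * 1299.0168 = 67.0929 min

67.0929 minutes


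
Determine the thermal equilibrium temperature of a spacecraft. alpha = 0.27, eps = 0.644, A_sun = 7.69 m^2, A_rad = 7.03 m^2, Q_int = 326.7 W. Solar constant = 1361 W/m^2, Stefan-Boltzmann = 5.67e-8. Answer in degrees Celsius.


Numerator = alpha*S*A_sun + Q_int = 0.27*1361*7.69 + 326.7 = 3152.5443 W
Denominator = eps*sigma*A_rad = 0.644*5.67e-8*7.03 = 2.5669904e-07 W/K^4
T^4 = 1.2281091e+10 K^4
T = 332.8965 K = 59.7465 C

59.7465 degrees Celsius


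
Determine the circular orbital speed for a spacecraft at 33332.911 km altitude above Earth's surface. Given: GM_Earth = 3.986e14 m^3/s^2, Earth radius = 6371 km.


r = R_E + alt = 6371.0 + 33332.911 = 39703.9110 km = 3.9703911e+07 m
v = sqrt(mu/r) = sqrt(3.986e14 / 3.9703911e+07) = 3168.4875 m/s = 3.1685 km/s

3.1685 km/s


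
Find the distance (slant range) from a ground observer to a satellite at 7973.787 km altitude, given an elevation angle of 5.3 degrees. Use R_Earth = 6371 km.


h = 7973.787 km, el = 5.3 deg
d = -R_E*sin(el) + sqrt((R_E*sin(el))^2 + 2*R_E*h + h^2)
d = -6371.0000*sin(0.09250245) + sqrt((6371.0000*0.09237059)^2 + 2*6371.0000*7973.787 + 7973.787^2)
d = 12277.3376 km

12277.3376 km


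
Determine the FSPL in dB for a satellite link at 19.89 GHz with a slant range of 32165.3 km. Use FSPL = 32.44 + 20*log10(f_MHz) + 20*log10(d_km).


f = 19.89 GHz = 19890.0000 MHz
d = 32165.3 km
FSPL = 32.44 + 20*log10(19890.0000) + 20*log10(32165.3)
FSPL = 32.44 + 85.9727 + 90.1478
FSPL = 208.5604 dB

208.5604 dB


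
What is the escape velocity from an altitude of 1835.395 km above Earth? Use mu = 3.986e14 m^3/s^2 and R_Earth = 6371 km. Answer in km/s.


r = 6371.0 + 1835.395 = 8206.3950 km = 8.206395e+06 m
v_esc = sqrt(2*mu/r) = sqrt(2*3.986e14 / 8.206395e+06)
v_esc = 9856.1530 m/s = 9.8562 km/s

9.8562 km/s


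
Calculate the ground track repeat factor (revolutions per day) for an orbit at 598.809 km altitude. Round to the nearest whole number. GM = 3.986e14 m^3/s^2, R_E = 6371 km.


r = 6.969809e+06 m
T = 2*pi*sqrt(r^3/mu) = 5790.8529 s = 96.5142 min
revs/day = 1440 / 96.5142 = 14.9201
Rounded: 15 revolutions per day

15 revolutions per day


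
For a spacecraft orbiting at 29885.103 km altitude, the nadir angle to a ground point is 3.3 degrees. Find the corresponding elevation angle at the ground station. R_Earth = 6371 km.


r = R_E + alt = 36256.1030 km
Law of sines in the satellite / Earth-center / ground-point triangle:
  sin(nadir)/R_E = sin(90 + el)/r  =>  cos(el) = (r/R_E)*sin(nadir)
cos(el) = (36256.1030 / 6371.0000) * sin(3.3 deg) = 0.3275855
el = arccos(0.3275855) = 70.8777 deg
(Earth-central angle = 90 - nadir - el = 15.8223 deg)

70.8777 degrees


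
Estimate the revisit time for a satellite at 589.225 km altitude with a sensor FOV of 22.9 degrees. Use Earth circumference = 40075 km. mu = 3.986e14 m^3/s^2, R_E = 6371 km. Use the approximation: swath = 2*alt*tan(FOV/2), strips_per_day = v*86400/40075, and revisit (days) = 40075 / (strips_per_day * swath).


swath = 2*589.225*tan(0.1998402) = 238.6876 km
v = sqrt(mu/r) = 7567.5798 m/s = 7.5676 km/s
strips/day = v*86400/40075 = 7.5676*86400/40075 = 16.3154
coverage/day = strips * swath = 16.3154 * 238.6876 = 3894.2790 km
revisit = 40075 / 3894.2790 = 10.2907 days

10.2907 days


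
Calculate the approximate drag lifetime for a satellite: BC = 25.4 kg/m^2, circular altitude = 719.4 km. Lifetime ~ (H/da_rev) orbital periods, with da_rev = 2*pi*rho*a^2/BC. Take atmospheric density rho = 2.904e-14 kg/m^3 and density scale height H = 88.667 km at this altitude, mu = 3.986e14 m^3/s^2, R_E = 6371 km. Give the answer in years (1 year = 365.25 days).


a = R_E + alt = 7090.4000 km = 7.0904e+06 m
da_rev = 2*pi*rho*a^2/BC = 2*pi*2.904e-14*(7.0904e+06)^2/25.4 = 0.361147187 m per revolution
N = H/da_rev = 88667.0000 m / 0.361147187 m = 245514.8571 revolutions
P = 2*pi*sqrt(a^3/mu) = 5941.7904 s
lifetime = N*P = 245514.8571 * 5941.7904 = 1.4587978e+09 s = 16884.2340 days
years = 16884.2340 / 365.25 = 46.2265 years

46.2265 years
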